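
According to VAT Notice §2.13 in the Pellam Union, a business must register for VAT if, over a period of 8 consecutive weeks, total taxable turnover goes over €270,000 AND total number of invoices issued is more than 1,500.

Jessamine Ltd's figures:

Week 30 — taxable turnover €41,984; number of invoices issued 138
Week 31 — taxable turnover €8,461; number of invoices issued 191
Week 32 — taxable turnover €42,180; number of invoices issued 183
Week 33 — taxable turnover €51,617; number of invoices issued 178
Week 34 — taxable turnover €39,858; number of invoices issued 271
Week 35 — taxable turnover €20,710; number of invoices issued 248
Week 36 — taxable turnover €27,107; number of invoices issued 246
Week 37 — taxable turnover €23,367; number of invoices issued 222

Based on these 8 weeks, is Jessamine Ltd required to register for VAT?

No

Total taxable turnover: €41,984 + €8,461 + €42,180 + €51,617 + €39,858 + €20,710 + €27,107 + €23,367 = €255,284 (≤ €270,000).
Total number of invoices issued: 138 + 191 + 183 + 178 + 271 + 248 + 246 + 222 = 1,677 (> 1,500).
The test is 'and': the rule requires both, and at least one is not exceeded.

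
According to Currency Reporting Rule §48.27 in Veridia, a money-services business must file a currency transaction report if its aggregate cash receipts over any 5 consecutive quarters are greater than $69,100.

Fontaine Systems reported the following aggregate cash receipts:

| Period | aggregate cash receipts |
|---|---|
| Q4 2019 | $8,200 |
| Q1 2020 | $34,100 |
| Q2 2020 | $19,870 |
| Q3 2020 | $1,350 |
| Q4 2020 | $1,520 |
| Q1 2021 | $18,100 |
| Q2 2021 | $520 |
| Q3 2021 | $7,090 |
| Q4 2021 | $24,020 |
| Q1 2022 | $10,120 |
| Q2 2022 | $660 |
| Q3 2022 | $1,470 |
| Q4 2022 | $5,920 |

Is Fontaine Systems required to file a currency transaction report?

Yes

Q4 2019–Q4 2020: $8,200 + $34,100 + $19,870 + $1,350 + $1,520 = $65,040 (under)
Q1 2020–Q1 2021: $34,100 + $19,870 + $1,350 + $1,520 + $18,100 = $74,940 (over)
Q2 2020–Q2 2021: $19,870 + $1,350 + $1,520 + $18,100 + $520 = $41,360 (under)
Q3 2020–Q3 2021: $1,350 + $1,520 + $18,100 + $520 + $7,090 = $28,580 (under)
Q4 2020–Q4 2021: $1,520 + $18,100 + $520 + $7,090 + $24,020 = $51,250 (under)
Q1 2021–Q1 2022: $18,100 + $520 + $7,090 + $24,020 + $10,120 = $59,850 (under)
Q2 2021–Q2 2022: $520 + $7,090 + $24,020 + $10,120 + $660 = $42,410 (under)
Q3 2021–Q3 2022: $7,090 + $24,020 + $10,120 + $660 + $1,470 = $43,360 (under)
Q4 2021–Q4 2022: $24,020 + $10,120 + $660 + $1,470 + $5,920 = $42,190 (under)
At least one window exceeds $69,100.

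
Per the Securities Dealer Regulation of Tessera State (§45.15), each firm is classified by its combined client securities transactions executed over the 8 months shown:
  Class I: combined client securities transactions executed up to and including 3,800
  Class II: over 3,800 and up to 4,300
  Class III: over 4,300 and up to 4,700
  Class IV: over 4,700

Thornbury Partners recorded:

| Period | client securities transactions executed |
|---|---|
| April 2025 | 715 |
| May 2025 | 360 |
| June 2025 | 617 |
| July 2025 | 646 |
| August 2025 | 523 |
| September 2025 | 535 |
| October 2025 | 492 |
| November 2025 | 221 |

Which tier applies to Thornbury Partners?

Combined client securities transactions executed: 715 + 360 + 617 + 646 + 523 + 535 + 492 + 221 = 4,109.
3,800 < 4,109 ≤ 4,300, so Class II applies.

Class II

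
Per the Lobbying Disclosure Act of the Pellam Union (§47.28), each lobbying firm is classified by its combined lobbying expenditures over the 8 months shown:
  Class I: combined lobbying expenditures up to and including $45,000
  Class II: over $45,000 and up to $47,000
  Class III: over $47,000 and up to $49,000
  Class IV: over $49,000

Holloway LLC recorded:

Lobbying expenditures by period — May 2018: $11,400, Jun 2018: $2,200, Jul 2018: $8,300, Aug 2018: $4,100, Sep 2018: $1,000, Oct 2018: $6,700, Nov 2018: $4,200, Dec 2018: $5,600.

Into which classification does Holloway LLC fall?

Class I

Combined lobbying expenditures: $11,400 + $2,200 + $8,300 + $4,100 + $1,000 + $6,700 + $4,200 + $5,600 = $43,500.
$43,500 ≤ $45,000, so Class I applies.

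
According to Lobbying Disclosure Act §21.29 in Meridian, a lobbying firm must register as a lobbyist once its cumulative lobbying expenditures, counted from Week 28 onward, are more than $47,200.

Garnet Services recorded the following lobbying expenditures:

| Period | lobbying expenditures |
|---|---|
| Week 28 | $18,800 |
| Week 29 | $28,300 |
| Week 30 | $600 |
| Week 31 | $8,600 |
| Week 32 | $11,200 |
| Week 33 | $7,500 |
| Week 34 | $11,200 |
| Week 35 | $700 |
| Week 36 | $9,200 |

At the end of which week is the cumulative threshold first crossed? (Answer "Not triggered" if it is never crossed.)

Week 30

Through Week 28: $18,800
Through Week 29: $47,100
Through Week 30: $47,700 ← exceeds threshold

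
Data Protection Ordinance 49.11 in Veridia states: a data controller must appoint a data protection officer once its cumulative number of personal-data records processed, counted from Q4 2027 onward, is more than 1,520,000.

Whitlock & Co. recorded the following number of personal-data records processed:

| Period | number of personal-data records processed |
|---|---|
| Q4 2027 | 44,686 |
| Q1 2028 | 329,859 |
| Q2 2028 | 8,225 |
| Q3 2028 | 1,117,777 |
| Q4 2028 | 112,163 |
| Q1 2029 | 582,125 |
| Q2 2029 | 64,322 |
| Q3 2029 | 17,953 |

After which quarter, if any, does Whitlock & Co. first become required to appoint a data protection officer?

Q4 2028

Through Q4 2027: 44,686
Through Q1 2028: 374,545
Through Q2 2028: 382,770
Through Q3 2028: 1,500,547
Through Q4 2028: 1,612,710 ← exceeds threshold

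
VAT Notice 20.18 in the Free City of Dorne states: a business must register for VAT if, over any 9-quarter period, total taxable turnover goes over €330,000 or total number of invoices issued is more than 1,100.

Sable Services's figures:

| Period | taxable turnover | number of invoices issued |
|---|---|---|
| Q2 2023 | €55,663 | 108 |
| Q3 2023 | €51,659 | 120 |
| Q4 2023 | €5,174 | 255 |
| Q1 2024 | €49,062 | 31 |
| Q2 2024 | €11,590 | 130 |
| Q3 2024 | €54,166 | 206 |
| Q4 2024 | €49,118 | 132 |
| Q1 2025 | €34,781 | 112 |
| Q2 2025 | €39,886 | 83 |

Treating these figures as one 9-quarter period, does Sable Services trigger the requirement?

Total taxable turnover: €55,663 + €51,659 + €5,174 + €49,062 + €11,590 + €54,166 + €49,118 + €34,781 + €39,886 = €351,099 (> €330,000).
Total number of invoices issued: 108 + 120 + 255 + 31 + 130 + 206 + 132 + 112 + 83 = 1,177 (> 1,100).
The test is 'or': at least one threshold is exceeded.

Yes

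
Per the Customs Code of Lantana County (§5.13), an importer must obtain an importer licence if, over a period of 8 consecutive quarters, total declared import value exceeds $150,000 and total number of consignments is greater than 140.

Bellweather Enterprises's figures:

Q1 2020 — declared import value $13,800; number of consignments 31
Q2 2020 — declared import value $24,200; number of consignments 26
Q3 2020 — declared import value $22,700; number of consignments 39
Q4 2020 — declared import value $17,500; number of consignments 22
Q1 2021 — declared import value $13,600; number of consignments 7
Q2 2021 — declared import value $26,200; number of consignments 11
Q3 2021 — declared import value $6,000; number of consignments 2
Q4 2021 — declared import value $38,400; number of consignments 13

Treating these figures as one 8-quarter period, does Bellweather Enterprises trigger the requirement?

Yes

Total declared import value: $13,800 + $24,200 + $22,700 + $17,500 + $13,600 + $26,200 + $6,000 + $38,400 = $162,400 (> $150,000).
Total number of consignments: 31 + 26 + 39 + 22 + 7 + 11 + 2 + 13 = 151 (> 140).
The test is 'and': both thresholds are exceeded.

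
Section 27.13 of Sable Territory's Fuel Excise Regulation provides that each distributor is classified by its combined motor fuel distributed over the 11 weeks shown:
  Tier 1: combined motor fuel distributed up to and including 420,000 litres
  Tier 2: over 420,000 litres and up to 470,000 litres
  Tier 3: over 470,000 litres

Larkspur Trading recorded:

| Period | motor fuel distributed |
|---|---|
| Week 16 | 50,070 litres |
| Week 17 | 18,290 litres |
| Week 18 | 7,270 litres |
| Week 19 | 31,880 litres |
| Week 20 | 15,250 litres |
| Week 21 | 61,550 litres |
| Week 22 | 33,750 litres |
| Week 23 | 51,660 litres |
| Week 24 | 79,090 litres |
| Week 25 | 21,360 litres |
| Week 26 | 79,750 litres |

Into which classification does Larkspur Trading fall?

Combined motor fuel distributed: 50,070 litres + 18,290 litres + 7,270 litres + 31,880 litres + 15,250 litres + 61,550 litres + 33,750 litres + 51,660 litres + 79,090 litres + 21,360 litres + 79,750 litres = 449,920 litres.
420,000 litres < 449,920 litres ≤ 470,000 litres, so Tier 2 applies.

Tier 2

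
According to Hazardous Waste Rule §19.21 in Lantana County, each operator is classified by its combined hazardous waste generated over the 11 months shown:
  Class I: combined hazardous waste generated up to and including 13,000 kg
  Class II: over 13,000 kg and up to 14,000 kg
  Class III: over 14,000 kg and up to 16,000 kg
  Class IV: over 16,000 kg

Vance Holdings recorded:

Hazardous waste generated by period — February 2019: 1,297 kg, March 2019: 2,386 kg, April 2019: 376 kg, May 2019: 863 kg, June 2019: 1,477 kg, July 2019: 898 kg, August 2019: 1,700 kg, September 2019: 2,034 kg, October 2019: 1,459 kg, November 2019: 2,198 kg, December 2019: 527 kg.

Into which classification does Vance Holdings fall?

Combined hazardous waste generated: 1,297 kg + 2,386 kg + 376 kg + 863 kg + 1,477 kg + 898 kg + 1,700 kg + 2,034 kg + 1,459 kg + 2,198 kg + 527 kg = 15,215 kg.
14,000 kg < 15,215 kg ≤ 16,000 kg, so Class III applies.

Class III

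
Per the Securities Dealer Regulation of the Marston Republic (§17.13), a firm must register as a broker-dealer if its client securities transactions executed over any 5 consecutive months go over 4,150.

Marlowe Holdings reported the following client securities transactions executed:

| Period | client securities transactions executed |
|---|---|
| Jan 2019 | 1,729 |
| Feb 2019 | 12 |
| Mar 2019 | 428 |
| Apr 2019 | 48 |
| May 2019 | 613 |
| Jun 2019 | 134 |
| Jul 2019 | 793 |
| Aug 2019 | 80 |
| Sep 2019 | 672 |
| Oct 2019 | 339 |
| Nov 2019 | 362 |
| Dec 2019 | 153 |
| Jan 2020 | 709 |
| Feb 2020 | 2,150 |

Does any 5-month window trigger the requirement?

Jan 2019–May 2019: 1,729 + 12 + 428 + 48 + 613 = 2,830 (under)
Feb 2019–Jun 2019: 12 + 428 + 48 + 613 + 134 = 1,235 (under)
Mar 2019–Jul 2019: 428 + 48 + 613 + 134 + 793 = 2,016 (under)
Apr 2019–Aug 2019: 48 + 613 + 134 + 793 + 80 = 1,668 (under)
May 2019–Sep 2019: 613 + 134 + 793 + 80 + 672 = 2,292 (under)
Jun 2019–Oct 2019: 134 + 793 + 80 + 672 + 339 = 2,018 (under)
Jul 2019–Nov 2019: 793 + 80 + 672 + 339 + 362 = 2,246 (under)
Aug 2019–Dec 2019: 80 + 672 + 339 + 362 + 153 = 1,606 (under)
Sep 2019–Jan 2020: 672 + 339 + 362 + 153 + 709 = 2,235 (under)
Oct 2019–Feb 2020: 339 + 362 + 153 + 709 + 2,150 = 3,713 (under)
No window exceeds 4,150.

No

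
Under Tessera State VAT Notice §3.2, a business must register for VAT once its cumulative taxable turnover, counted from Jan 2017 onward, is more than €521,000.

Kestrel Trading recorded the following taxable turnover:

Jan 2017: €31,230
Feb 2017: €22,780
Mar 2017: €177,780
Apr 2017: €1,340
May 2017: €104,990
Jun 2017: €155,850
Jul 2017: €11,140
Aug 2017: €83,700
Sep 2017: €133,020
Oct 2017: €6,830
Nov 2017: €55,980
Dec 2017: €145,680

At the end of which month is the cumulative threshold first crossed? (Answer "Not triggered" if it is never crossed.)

Through Jan 2017: €31,230
Through Feb 2017: €54,010
Through Mar 2017: €231,790
Through Apr 2017: €233,130
Through May 2017: €338,120
Through Jun 2017: €493,970
Through Jul 2017: €505,110
Through Aug 2017: €588,810 ← exceeds threshold

Aug 2017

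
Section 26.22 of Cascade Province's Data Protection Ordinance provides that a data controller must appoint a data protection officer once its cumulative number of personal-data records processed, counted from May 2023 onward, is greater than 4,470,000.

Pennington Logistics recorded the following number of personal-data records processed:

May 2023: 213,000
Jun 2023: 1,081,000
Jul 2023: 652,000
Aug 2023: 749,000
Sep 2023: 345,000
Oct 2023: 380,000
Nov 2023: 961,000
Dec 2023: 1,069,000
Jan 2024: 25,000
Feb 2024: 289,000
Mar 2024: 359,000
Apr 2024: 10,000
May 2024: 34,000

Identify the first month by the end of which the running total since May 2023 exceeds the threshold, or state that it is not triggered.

Dec 2023

Through May 2023: 213,000
Through Jun 2023: 1,294,000
Through Jul 2023: 1,946,000
Through Aug 2023: 2,695,000
Through Sep 2023: 3,040,000
Through Oct 2023: 3,420,000
Through Nov 2023: 4,381,000
Through Dec 2023: 5,450,000 ← exceeds threshold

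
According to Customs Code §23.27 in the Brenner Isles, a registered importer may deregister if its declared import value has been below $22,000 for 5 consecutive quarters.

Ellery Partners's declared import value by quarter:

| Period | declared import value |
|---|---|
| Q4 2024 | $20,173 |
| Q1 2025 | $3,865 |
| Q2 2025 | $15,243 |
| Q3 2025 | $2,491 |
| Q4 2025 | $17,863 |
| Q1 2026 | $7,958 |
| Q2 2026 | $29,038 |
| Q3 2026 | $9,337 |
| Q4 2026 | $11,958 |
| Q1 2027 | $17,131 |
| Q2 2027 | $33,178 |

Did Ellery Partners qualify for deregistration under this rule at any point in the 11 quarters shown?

Quarters below $22,000: Q4 2024, Q1 2025, Q2 2025, Q3 2025, Q4 2025, Q1 2026, Q3 2026, Q4 2026, Q1 2027.
Longest run of consecutive quarters below the threshold: 6.
6 ≥ 5, so Ellery Partners became eligible.

Yes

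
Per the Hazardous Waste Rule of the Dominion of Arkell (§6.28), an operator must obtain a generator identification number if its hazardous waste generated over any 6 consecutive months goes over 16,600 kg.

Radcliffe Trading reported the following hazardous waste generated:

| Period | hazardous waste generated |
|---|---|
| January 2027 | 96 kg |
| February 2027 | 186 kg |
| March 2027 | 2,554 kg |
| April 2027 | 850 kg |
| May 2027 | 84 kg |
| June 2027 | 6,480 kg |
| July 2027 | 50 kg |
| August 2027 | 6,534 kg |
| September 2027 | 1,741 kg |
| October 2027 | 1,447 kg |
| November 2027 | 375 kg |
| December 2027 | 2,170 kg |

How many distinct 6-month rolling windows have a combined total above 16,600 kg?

1

January 2027–June 2027: 96 kg + 186 kg + 2,554 kg + 850 kg + 84 kg + 6,480 kg = 10,250 kg (under)
February 2027–July 2027: 186 kg + 2,554 kg + 850 kg + 84 kg + 6,480 kg + 50 kg = 10,204 kg (under)
March 2027–August 2027: 2,554 kg + 850 kg + 84 kg + 6,480 kg + 50 kg + 6,534 kg = 16,552 kg (under)
April 2027–September 2027: 850 kg + 84 kg + 6,480 kg + 50 kg + 6,534 kg + 1,741 kg = 15,739 kg (under)
May 2027–October 2027: 84 kg + 6,480 kg + 50 kg + 6,534 kg + 1,741 kg + 1,447 kg = 16,336 kg (under)
June 2027–November 2027: 6,480 kg + 50 kg + 6,534 kg + 1,741 kg + 1,447 kg + 375 kg = 16,627 kg (over)
July 2027–December 2027: 50 kg + 6,534 kg + 1,741 kg + 1,447 kg + 375 kg + 2,170 kg = 12,317 kg (under)
1 window exceeds the threshold.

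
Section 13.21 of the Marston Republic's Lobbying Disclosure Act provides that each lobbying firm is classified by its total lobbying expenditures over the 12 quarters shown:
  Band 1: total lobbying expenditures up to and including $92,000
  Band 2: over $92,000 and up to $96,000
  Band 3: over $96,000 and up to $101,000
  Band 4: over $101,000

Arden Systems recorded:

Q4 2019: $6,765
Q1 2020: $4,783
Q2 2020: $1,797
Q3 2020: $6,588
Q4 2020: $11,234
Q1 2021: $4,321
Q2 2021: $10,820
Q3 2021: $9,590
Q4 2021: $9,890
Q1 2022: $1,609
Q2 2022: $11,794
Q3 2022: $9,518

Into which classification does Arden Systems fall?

Band 1

Total lobbying expenditures: $6,765 + $4,783 + $1,797 + $6,588 + $11,234 + $4,321 + $10,820 + $9,590 + $9,890 + $1,609 + $11,794 + $9,518 = $88,709.
$88,709 ≤ $92,000, so Band 1 applies.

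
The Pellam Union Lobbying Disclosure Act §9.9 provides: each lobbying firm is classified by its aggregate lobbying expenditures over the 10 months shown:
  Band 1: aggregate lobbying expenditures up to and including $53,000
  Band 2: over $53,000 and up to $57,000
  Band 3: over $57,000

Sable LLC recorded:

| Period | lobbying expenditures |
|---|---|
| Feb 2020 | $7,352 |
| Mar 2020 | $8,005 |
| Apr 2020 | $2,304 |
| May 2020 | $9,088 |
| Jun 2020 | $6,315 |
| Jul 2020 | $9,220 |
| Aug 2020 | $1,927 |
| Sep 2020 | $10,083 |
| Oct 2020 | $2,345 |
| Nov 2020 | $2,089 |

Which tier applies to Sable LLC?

Aggregate lobbying expenditures: $7,352 + $8,005 + $2,304 + $9,088 + $6,315 + $9,220 + $1,927 + $10,083 + $2,345 + $2,089 = $58,728.
$58,728 > $57,000, so Band 3 applies.

Band 3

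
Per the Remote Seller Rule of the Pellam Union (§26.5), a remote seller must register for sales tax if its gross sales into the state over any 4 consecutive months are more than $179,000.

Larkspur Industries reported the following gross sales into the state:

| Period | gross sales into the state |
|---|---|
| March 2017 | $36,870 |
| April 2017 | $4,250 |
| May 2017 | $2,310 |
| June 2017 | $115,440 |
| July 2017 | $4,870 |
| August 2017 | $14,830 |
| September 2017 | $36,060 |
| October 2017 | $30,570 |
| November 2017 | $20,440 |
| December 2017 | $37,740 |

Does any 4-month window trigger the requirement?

March 2017–June 2017: $36,870 + $4,250 + $2,310 + $115,440 = $158,870 (under)
April 2017–July 2017: $4,250 + $2,310 + $115,440 + $4,870 = $126,870 (under)
May 2017–August 2017: $2,310 + $115,440 + $4,870 + $14,830 = $137,450 (under)
June 2017–September 2017: $115,440 + $4,870 + $14,830 + $36,060 = $171,200 (under)
July 2017–October 2017: $4,870 + $14,830 + $36,060 + $30,570 = $86,330 (under)
August 2017–November 2017: $14,830 + $36,060 + $30,570 + $20,440 = $101,900 (under)
September 2017–December 2017: $36,060 + $30,570 + $20,440 + $37,740 = $124,810 (under)
No window exceeds $179,000.

No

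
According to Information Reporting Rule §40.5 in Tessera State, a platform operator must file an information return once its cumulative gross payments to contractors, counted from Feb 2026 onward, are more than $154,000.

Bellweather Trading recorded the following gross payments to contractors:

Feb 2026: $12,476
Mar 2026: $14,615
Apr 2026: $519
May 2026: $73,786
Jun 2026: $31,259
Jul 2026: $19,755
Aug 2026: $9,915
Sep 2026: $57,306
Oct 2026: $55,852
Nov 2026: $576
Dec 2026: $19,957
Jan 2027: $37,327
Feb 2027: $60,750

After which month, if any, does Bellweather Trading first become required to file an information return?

Aug 2026

Through Feb 2026: $12,476
Through Mar 2026: $27,091
Through Apr 2026: $27,610
Through May 2026: $101,396
Through Jun 2026: $132,655
Through Jul 2026: $152,410
Through Aug 2026: $162,325 ← exceeds threshold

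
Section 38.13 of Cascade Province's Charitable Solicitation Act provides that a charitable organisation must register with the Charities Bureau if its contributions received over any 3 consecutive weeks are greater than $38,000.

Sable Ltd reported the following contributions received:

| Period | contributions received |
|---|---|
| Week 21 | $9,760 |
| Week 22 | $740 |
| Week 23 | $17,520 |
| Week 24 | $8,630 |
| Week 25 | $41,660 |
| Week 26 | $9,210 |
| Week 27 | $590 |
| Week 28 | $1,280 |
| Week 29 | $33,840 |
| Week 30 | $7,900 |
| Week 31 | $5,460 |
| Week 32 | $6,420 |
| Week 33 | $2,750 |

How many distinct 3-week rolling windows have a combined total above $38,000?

Week 21–Week 23: $9,760 + $740 + $17,520 = $28,020 (under)
Week 22–Week 24: $740 + $17,520 + $8,630 = $26,890 (under)
Week 23–Week 25: $17,520 + $8,630 + $41,660 = $67,810 (over)
Week 24–Week 26: $8,630 + $41,660 + $9,210 = $59,500 (over)
Week 25–Week 27: $41,660 + $9,210 + $590 = $51,460 (over)
Week 26–Week 28: $9,210 + $590 + $1,280 = $11,080 (under)
Week 27–Week 29: $590 + $1,280 + $33,840 = $35,710 (under)
Week 28–Week 30: $1,280 + $33,840 + $7,900 = $43,020 (over)
Week 29–Week 31: $33,840 + $7,900 + $5,460 = $47,200 (over)
Week 30–Week 32: $7,900 + $5,460 + $6,420 = $19,780 (under)
Week 31–Week 33: $5,460 + $6,420 + $2,750 = $14,630 (under)
5 windows exceed the threshold.

5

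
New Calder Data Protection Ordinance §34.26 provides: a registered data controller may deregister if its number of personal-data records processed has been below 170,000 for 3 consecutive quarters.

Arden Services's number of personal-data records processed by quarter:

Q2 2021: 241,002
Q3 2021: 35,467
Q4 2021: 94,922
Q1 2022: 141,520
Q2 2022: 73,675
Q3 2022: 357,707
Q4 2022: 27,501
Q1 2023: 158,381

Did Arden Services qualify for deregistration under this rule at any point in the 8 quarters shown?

Yes

Quarters below 170,000: Q3 2021, Q4 2021, Q1 2022, Q2 2022, Q4 2022, Q1 2023.
Longest run of consecutive quarters below the threshold: 4.
4 ≥ 3, so Arden Services became eligible.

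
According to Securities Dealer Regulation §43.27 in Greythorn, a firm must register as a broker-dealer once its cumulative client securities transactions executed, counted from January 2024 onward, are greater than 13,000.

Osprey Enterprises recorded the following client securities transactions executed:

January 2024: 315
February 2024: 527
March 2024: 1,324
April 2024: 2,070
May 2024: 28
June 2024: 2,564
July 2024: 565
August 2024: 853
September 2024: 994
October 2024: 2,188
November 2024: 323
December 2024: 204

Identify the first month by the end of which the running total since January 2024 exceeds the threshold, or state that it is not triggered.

Not triggered

Through January 2024: 315
Through February 2024: 842
Through March 2024: 2,166
Through April 2024: 4,236
Through May 2024: 4,264
Through June 2024: 6,828
Through July 2024: 7,393
Through August 2024: 8,246
Through September 2024: 9,240
Through October 2024: 11,428
Through November 2024: 11,751
Through December 2024: 11,955
Final cumulative total 11,955 ≤ 13,000; the threshold is never exceeded.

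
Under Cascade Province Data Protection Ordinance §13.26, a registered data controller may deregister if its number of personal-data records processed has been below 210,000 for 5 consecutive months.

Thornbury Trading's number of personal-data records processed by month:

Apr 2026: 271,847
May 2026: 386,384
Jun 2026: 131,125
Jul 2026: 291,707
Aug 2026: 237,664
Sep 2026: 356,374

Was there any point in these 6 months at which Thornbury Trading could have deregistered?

Months below 210,000: Jun 2026.
Longest run of consecutive months below the threshold: 1.
1 < 5, so Thornbury Trading never became eligible.

No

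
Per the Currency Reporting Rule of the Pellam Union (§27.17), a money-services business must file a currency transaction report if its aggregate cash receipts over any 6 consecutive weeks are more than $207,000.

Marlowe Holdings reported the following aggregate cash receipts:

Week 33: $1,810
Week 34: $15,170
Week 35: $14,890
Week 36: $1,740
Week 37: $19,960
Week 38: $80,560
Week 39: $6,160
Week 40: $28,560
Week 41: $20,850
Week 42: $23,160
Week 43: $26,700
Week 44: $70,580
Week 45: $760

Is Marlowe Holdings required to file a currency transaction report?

Week 33–Week 38: $1,810 + $15,170 + $14,890 + $1,740 + $19,960 + $80,560 = $134,130 (under)
Week 34–Week 39: $15,170 + $14,890 + $1,740 + $19,960 + $80,560 + $6,160 = $138,480 (under)
Week 35–Week 40: $14,890 + $1,740 + $19,960 + $80,560 + $6,160 + $28,560 = $151,870 (under)
Week 36–Week 41: $1,740 + $19,960 + $80,560 + $6,160 + $28,560 + $20,850 = $157,830 (under)
Week 37–Week 42: $19,960 + $80,560 + $6,160 + $28,560 + $20,850 + $23,160 = $179,250 (under)
Week 38–Week 43: $80,560 + $6,160 + $28,560 + $20,850 + $23,160 + $26,700 = $185,990 (under)
Week 39–Week 44: $6,160 + $28,560 + $20,850 + $23,160 + $26,700 + $70,580 = $176,010 (under)
Week 40–Week 45: $28,560 + $20,850 + $23,160 + $26,700 + $70,580 + $760 = $170,610 (under)
No window exceeds $207,000.

No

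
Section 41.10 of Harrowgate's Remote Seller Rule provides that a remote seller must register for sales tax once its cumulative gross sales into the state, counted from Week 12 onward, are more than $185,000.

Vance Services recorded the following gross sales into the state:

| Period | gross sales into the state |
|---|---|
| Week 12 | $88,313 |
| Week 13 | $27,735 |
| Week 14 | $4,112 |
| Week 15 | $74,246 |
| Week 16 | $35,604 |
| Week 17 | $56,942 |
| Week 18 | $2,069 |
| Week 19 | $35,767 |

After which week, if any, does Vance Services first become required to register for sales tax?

Through Week 12: $88,313
Through Week 13: $116,048
Through Week 14: $120,160
Through Week 15: $194,406 ← exceeds threshold

Week 15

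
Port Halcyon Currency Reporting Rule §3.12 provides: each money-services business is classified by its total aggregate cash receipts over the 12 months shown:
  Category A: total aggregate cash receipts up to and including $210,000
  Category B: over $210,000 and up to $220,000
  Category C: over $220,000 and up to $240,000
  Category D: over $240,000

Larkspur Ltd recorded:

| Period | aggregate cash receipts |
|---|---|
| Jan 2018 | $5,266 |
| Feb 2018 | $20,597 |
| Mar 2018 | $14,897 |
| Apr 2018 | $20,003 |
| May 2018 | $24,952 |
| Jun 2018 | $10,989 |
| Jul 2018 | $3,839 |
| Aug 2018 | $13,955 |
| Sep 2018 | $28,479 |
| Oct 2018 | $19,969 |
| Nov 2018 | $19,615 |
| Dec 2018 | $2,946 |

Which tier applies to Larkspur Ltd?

Category A

Total aggregate cash receipts: $5,266 + $20,597 + $14,897 + $20,003 + $24,952 + $10,989 + $3,839 + $13,955 + $28,479 + $19,969 + $19,615 + $2,946 = $185,507.
$185,507 ≤ $210,000, so Category A applies.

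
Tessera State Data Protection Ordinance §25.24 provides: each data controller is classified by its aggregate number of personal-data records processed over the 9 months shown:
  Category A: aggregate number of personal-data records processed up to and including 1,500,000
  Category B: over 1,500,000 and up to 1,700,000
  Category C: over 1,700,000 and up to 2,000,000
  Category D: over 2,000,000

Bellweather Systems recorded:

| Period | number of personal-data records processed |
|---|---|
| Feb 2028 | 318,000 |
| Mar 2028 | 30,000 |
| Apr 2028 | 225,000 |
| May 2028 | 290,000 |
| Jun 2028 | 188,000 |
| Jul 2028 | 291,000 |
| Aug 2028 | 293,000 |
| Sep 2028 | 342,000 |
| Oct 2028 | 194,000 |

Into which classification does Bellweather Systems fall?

Aggregate number of personal-data records processed: 318,000 + 30,000 + 225,000 + 290,000 + 188,000 + 291,000 + 293,000 + 342,000 + 194,000 = 2,171,000.
2,171,000 > 2,000,000, so Category D applies.

Category D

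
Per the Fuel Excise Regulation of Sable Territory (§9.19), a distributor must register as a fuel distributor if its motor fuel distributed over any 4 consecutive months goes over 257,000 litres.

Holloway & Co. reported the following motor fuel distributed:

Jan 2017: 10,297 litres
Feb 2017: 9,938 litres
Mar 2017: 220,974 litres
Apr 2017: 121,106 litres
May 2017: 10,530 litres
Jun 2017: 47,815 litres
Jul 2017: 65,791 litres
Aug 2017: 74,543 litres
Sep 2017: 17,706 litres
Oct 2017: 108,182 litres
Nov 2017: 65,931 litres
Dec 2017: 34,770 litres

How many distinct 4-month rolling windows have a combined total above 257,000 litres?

Jan 2017–Apr 2017: 10,297 litres + 9,938 litres + 220,974 litres + 121,106 litres = 362,315 litres (over)
Feb 2017–May 2017: 9,938 litres + 220,974 litres + 121,106 litres + 10,530 litres = 362,548 litres (over)
Mar 2017–Jun 2017: 220,974 litres + 121,106 litres + 10,530 litres + 47,815 litres = 400,425 litres (over)
Apr 2017–Jul 2017: 121,106 litres + 10,530 litres + 47,815 litres + 65,791 litres = 245,242 litres (under)
May 2017–Aug 2017: 10,530 litres + 47,815 litres + 65,791 litres + 74,543 litres = 198,679 litres (under)
Jun 2017–Sep 2017: 47,815 litres + 65,791 litres + 74,543 litres + 17,706 litres = 205,855 litres (under)
Jul 2017–Oct 2017: 65,791 litres + 74,543 litres + 17,706 litres + 108,182 litres = 266,222 litres (over)
Aug 2017–Nov 2017: 74,543 litres + 17,706 litres + 108,182 litres + 65,931 litres = 266,362 litres (over)
Sep 2017–Dec 2017: 17,706 litres + 108,182 litres + 65,931 litres + 34,770 litres = 226,589 litres (under)
5 windows exceed the threshold.

5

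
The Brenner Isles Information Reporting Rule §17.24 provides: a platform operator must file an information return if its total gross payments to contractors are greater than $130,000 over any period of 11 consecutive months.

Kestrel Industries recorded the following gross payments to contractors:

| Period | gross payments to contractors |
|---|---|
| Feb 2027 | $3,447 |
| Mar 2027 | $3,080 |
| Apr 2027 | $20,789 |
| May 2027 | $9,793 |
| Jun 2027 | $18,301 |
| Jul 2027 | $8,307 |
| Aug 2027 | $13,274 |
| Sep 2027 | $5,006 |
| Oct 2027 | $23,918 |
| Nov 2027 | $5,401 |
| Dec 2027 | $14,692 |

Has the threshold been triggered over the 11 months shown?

Total gross payments to contractors: $3,447 + $3,080 + $20,789 + $9,793 + $18,301 + $8,307 + $13,274 + $5,006 + $23,918 + $5,401 + $14,692 = $126,008.
$126,008 ≤ $130,000, so the threshold is not exceeded.

No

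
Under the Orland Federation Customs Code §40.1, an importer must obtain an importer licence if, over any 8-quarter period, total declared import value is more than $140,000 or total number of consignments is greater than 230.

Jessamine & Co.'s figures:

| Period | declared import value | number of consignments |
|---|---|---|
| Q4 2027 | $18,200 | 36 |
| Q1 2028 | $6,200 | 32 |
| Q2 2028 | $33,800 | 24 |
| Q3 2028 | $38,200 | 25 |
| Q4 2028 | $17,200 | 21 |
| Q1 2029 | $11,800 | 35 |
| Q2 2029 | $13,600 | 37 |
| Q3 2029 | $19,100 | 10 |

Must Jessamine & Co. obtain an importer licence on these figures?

Yes

Total declared import value: $18,200 + $6,200 + $33,800 + $38,200 + $17,200 + $11,800 + $13,600 + $19,100 = $158,100 (> $140,000).
Total number of consignments: 36 + 32 + 24 + 25 + 21 + 35 + 37 + 10 = 220 (≤ 230).
The test is 'or': at least one threshold is exceeded.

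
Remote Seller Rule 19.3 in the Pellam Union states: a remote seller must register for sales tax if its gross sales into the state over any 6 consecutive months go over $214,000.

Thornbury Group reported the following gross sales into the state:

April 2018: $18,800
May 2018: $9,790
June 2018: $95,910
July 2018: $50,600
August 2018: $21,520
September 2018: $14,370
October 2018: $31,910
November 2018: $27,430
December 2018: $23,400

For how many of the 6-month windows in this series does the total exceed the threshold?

2

April 2018–September 2018: $18,800 + $9,790 + $95,910 + $50,600 + $21,520 + $14,370 = $210,990 (under)
May 2018–October 2018: $9,790 + $95,910 + $50,600 + $21,520 + $14,370 + $31,910 = $224,100 (over)
June 2018–November 2018: $95,910 + $50,600 + $21,520 + $14,370 + $31,910 + $27,430 = $241,740 (over)
July 2018–December 2018: $50,600 + $21,520 + $14,370 + $31,910 + $27,430 + $23,400 = $169,230 (under)
2 windows exceed the threshold.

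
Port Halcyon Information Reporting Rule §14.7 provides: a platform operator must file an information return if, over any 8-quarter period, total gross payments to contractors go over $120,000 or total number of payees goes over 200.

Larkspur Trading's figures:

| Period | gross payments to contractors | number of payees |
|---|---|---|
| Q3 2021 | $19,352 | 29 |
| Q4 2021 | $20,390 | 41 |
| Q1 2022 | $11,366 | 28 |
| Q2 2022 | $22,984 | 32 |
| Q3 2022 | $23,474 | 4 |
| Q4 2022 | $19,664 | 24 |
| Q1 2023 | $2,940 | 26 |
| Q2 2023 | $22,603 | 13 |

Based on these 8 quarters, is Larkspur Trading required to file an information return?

Total gross payments to contractors: $19,352 + $20,390 + $11,366 + $22,984 + $23,474 + $19,664 + $2,940 + $22,603 = $142,773 (> $120,000).
Total number of payees: 29 + 41 + 28 + 32 + 4 + 24 + 26 + 13 = 197 (≤ 200).
The test is 'or': at least one threshold is exceeded.

Yes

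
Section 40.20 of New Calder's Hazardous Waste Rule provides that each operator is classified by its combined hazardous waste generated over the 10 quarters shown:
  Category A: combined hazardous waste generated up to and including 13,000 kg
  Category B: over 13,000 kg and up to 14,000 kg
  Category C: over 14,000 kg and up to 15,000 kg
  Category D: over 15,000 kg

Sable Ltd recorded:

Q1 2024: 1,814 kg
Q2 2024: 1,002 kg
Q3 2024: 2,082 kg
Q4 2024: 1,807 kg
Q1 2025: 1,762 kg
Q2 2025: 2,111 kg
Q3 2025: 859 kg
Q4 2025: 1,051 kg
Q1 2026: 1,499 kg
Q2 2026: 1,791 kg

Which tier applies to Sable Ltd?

Combined hazardous waste generated: 1,814 kg + 1,002 kg + 2,082 kg + 1,807 kg + 1,762 kg + 2,111 kg + 859 kg + 1,051 kg + 1,499 kg + 1,791 kg = 15,778 kg.
15,778 kg > 15,000 kg, so Category D applies.

Category D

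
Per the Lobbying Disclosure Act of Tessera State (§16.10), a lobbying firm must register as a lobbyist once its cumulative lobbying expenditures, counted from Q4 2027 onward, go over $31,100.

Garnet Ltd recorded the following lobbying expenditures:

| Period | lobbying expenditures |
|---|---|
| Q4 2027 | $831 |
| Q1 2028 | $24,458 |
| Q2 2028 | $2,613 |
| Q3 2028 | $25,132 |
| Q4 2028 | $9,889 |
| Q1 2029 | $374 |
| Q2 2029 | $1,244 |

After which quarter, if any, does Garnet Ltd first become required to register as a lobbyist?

Through Q4 2027: $831
Through Q1 2028: $25,289
Through Q2 2028: $27,902
Through Q3 2028: $53,034 ← exceeds threshold

Q3 2028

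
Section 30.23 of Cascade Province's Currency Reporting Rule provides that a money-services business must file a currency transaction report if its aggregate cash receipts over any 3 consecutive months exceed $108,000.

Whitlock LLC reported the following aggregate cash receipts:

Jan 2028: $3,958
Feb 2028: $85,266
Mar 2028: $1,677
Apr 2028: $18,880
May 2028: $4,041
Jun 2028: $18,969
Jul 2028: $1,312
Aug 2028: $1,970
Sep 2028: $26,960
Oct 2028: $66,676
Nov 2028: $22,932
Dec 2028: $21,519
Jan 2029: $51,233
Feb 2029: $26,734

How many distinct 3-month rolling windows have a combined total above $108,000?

Jan 2028–Mar 2028: $3,958 + $85,266 + $1,677 = $90,901 (under)
Feb 2028–Apr 2028: $85,266 + $1,677 + $18,880 = $105,823 (under)
Mar 2028–May 2028: $1,677 + $18,880 + $4,041 = $24,598 (under)
Apr 2028–Jun 2028: $18,880 + $4,041 + $18,969 = $41,890 (under)
May 2028–Jul 2028: $4,041 + $18,969 + $1,312 = $24,322 (under)
Jun 2028–Aug 2028: $18,969 + $1,312 + $1,970 = $22,251 (under)
Jul 2028–Sep 2028: $1,312 + $1,970 + $26,960 = $30,242 (under)
Aug 2028–Oct 2028: $1,970 + $26,960 + $66,676 = $95,606 (under)
Sep 2028–Nov 2028: $26,960 + $66,676 + $22,932 = $116,568 (over)
Oct 2028–Dec 2028: $66,676 + $22,932 + $21,519 = $111,127 (over)
Nov 2028–Jan 2029: $22,932 + $21,519 + $51,233 = $95,684 (under)
Dec 2028–Feb 2029: $21,519 + $51,233 + $26,734 = $99,486 (under)
2 windows exceed the threshold.

2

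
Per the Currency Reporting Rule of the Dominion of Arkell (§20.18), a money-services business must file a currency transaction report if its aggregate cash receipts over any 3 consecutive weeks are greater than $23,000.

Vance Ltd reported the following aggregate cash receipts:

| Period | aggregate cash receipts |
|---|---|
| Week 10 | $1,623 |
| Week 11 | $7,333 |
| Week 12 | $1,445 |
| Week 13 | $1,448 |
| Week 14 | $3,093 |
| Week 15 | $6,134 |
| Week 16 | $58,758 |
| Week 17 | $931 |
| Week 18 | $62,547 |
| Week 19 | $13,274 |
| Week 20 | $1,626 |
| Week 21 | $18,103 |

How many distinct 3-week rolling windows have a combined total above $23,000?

6

Week 10–Week 12: $1,623 + $7,333 + $1,445 = $10,401 (under)
Week 11–Week 13: $7,333 + $1,445 + $1,448 = $10,226 (under)
Week 12–Week 14: $1,445 + $1,448 + $3,093 = $5,986 (under)
Week 13–Week 15: $1,448 + $3,093 + $6,134 = $10,675 (under)
Week 14–Week 16: $3,093 + $6,134 + $58,758 = $67,985 (over)
Week 15–Week 17: $6,134 + $58,758 + $931 = $65,823 (over)
Week 16–Week 18: $58,758 + $931 + $62,547 = $122,236 (over)
Week 17–Week 19: $931 + $62,547 + $13,274 = $76,752 (over)
Week 18–Week 20: $62,547 + $13,274 + $1,626 = $77,447 (over)
Week 19–Week 21: $13,274 + $1,626 + $18,103 = $33,003 (over)
6 windows exceed the threshold.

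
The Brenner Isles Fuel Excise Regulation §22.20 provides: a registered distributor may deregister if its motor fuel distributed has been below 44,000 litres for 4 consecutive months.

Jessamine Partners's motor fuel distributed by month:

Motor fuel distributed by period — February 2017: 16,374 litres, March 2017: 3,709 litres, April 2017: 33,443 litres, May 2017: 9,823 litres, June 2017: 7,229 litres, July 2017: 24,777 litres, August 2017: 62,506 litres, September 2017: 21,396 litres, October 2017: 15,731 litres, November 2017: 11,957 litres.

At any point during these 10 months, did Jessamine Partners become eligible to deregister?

Months below 44,000 litres: February 2017, March 2017, April 2017, May 2017, June 2017, July 2017, September 2017, October 2017, November 2017.
Longest run of consecutive months below the threshold: 6.
6 ≥ 4, so Jessamine Partners became eligible.

Yes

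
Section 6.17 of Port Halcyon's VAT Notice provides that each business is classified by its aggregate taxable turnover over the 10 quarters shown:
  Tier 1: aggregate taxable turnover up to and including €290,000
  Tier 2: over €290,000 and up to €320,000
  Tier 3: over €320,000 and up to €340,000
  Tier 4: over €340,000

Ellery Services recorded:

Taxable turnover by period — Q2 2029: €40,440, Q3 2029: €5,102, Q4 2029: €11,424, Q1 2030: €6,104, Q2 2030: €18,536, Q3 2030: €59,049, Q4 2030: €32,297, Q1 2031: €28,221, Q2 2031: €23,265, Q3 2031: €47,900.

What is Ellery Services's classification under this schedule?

Aggregate taxable turnover: €40,440 + €5,102 + €11,424 + €6,104 + €18,536 + €59,049 + €32,297 + €28,221 + €23,265 + €47,900 = €272,338.
€272,338 ≤ €290,000, so Tier 1 applies.

Tier 1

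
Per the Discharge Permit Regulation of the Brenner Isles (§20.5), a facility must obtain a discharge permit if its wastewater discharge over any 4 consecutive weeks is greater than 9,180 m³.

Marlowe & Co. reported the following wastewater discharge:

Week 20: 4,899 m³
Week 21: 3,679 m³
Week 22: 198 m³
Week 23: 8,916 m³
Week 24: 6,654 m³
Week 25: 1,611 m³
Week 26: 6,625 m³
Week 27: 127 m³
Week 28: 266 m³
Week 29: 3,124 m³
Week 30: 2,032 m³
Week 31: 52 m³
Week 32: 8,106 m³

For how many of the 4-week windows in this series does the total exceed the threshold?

7

Week 20–Week 23: 4,899 m³ + 3,679 m³ + 198 m³ + 8,916 m³ = 17,692 m³ (over)
Week 21–Week 24: 3,679 m³ + 198 m³ + 8,916 m³ + 6,654 m³ = 19,447 m³ (over)
Week 22–Week 25: 198 m³ + 8,916 m³ + 6,654 m³ + 1,611 m³ = 17,379 m³ (over)
Week 23–Week 26: 8,916 m³ + 6,654 m³ + 1,611 m³ + 6,625 m³ = 23,806 m³ (over)
Week 24–Week 27: 6,654 m³ + 1,611 m³ + 6,625 m³ + 127 m³ = 15,017 m³ (over)
Week 25–Week 28: 1,611 m³ + 6,625 m³ + 127 m³ + 266 m³ = 8,629 m³ (under)
Week 26–Week 29: 6,625 m³ + 127 m³ + 266 m³ + 3,124 m³ = 10,142 m³ (over)
Week 27–Week 30: 127 m³ + 266 m³ + 3,124 m³ + 2,032 m³ = 5,549 m³ (under)
Week 28–Week 31: 266 m³ + 3,124 m³ + 2,032 m³ + 52 m³ = 5,474 m³ (under)
Week 29–Week 32: 3,124 m³ + 2,032 m³ + 52 m³ + 8,106 m³ = 13,314 m³ (over)
7 windows exceed the threshold.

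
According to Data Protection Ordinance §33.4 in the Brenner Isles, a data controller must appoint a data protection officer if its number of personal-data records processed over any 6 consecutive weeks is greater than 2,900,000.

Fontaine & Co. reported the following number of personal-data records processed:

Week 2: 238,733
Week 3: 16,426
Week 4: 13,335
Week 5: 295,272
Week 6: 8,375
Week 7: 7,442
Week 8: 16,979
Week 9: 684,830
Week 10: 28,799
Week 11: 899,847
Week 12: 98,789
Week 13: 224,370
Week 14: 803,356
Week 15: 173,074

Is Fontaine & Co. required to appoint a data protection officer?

No

Week 2–Week 7: 238,733 + 16,426 + 13,335 + 295,272 + 8,375 + 7,442 = 579,583 (under)
Week 3–Week 8: 16,426 + 13,335 + 295,272 + 8,375 + 7,442 + 16,979 = 357,829 (under)
Week 4–Week 9: 13,335 + 295,272 + 8,375 + 7,442 + 16,979 + 684,830 = 1,026,233 (under)
Week 5–Week 10: 295,272 + 8,375 + 7,442 + 16,979 + 684,830 + 28,799 = 1,041,697 (under)
Week 6–Week 11: 8,375 + 7,442 + 16,979 + 684,830 + 28,799 + 899,847 = 1,646,272 (under)
Week 7–Week 12: 7,442 + 16,979 + 684,830 + 28,799 + 899,847 + 98,789 = 1,736,686 (under)
Week 8–Week 13: 16,979 + 684,830 + 28,799 + 899,847 + 98,789 + 224,370 = 1,953,614 (under)
Week 9–Week 14: 684,830 + 28,799 + 899,847 + 98,789 + 224,370 + 803,356 = 2,739,991 (under)
Week 10–Week 15: 28,799 + 899,847 + 98,789 + 224,370 + 803,356 + 173,074 = 2,228,235 (under)
No window exceeds 2,900,000.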